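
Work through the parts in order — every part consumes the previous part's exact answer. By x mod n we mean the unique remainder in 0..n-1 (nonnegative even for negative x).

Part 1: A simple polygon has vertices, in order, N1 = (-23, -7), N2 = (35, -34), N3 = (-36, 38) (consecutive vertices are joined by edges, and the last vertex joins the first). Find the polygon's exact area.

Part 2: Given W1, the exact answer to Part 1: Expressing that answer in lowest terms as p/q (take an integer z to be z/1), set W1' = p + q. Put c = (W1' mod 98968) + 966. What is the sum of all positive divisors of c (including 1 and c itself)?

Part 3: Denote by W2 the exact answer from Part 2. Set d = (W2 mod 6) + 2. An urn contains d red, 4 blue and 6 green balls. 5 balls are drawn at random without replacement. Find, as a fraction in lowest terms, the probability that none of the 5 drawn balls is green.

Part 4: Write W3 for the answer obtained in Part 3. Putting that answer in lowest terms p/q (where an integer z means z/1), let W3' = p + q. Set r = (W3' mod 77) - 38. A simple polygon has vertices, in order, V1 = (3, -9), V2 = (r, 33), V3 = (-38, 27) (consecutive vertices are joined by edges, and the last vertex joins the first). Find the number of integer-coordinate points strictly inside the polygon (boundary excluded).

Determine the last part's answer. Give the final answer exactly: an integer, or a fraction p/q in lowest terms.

1129

Part 1: cross terms: (-23*-34 - 35*-7)=1027, (35*38 - -36*-34)=106, (-36*-7 - -23*38)=1126; twice the area = |2259| = 2259; area = 2259/2; answer 2259/2
Part 2: W1 = 2259/2; threaded value p + q = 2261; c = 3227; 3227 = 7 * 461; sigma = (1 + 7) * (1 + 461) = 8 * 462 = 3696; answer 3696
Part 3: W2 = 3696; d = 2; total draws C(12,5) = 792; favorable C(6,5) = 6; P = 1/132; answer 1/132
Part 4: W3 = 1/132; threaded value p + q = 133; r = 18; cross terms: (3*33 - 18*-9)=261, (18*27 - -38*33)=1740, (-38*-9 - 3*27)=261; twice the area = |2262| = 2262; area = 1131; boundary points = 3 + 2 + 1 = 6; strictly interior points = area - boundary/2 + 1 = 1129; answer 1129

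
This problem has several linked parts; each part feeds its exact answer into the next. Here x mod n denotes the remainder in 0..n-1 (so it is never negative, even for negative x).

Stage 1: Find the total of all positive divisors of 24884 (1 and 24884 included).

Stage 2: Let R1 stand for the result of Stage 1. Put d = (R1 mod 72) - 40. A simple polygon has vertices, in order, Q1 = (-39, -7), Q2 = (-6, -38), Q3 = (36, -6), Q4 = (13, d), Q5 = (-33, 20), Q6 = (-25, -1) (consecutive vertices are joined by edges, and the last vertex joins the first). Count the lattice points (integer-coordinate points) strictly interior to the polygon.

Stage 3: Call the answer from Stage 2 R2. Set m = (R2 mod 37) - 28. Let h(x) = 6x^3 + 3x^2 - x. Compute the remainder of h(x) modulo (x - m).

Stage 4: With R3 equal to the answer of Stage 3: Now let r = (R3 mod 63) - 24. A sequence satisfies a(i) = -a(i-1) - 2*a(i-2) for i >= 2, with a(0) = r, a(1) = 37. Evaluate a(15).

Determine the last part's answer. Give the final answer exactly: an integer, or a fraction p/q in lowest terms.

-2747

Stage 1: 24884 = 2^2 * 6221; sigma = (1 + 2 + 4) * (1 + 6221) = 7 * 6222 = 43554; answer 43554
Stage 2: R1 = 43554; d = 26; cross terms: (-39*-38 - -6*-7)=1440, (-6*-6 - 36*-38)=1404, (36*26 - 13*-6)=1014, (13*20 - -33*26)=1118, (-33*-1 - -25*20)=533, (-25*-7 - -39*-1)=136; twice the area = |5645| = 5645; area = 5645/2; boundary points = 1 + 2 + 1 + 2 + 1 + 2 = 9; strictly interior points = area - boundary/2 + 1 = 2819; answer 2819
Stage 3: R2 = 2819; m = -21; remainder = value at the root: 6*(-21)^3 + 3*(-21)^2 - 1*(-21)^1 = (-55566) + (1323) + (21) = -54222; answer -54222
Stage 4: R3 = -54222; r = -3; a(2) = -1*(37) - 2*(-3) = -31; iterating: a(2)=-31, a(3)=-43, a(4)=105, a(5)=-19, a(6)=-191, a(7)=229, a(8)=153, a(9)=-611, a(10)=305, a(11)=917, a(12)=-1527, a(13)=-307, a(14)=3361, a(15)=-2747; answer -2747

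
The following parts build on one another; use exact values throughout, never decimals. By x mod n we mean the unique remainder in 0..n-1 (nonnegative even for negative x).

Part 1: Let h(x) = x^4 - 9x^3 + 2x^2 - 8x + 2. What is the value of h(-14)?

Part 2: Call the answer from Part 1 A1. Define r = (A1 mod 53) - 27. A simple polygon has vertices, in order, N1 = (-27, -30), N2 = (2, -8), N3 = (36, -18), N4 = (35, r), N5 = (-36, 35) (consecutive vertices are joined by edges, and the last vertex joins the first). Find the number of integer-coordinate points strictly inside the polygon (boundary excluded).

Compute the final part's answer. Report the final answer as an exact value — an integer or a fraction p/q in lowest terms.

1878

Part 1: 1*(-14)^4 - 9*(-14)^3 + 2*(-14)^2 - 8*(-14)^1 + 2 = (38416) + (24696) + (392) + (112) + (2) = 63618; answer 63618
Part 2: A1 = 63618; r = -9; cross terms: (-27*-8 - 2*-30)=276, (2*-18 - 36*-8)=252, (36*-9 - 35*-18)=306, (35*35 - -36*-9)=901, (-36*-30 - -27*35)=2025; twice the area = |3760| = 3760; area = 1880; boundary points = 1 + 2 + 1 + 1 + 1 = 6; strictly interior points = area - boundary/2 + 1 = 1878; answer 1878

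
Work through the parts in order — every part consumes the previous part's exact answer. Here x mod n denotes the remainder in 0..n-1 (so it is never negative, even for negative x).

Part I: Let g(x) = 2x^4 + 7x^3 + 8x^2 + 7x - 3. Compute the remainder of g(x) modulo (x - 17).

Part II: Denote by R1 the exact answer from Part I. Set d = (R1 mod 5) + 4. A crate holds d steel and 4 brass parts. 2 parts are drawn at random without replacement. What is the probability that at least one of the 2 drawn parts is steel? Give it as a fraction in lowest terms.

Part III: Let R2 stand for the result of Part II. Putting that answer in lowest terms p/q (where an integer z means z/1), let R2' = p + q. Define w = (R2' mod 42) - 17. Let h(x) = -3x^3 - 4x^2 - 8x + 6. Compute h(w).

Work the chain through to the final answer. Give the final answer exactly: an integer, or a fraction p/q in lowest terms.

Part I: remainder = value at the root: 2*(17)^4 + 7*(17)^3 + 8*(17)^2 + 7*(17)^1 - 3 = (167042) + (34391) + (2312) + (119) + (-3) = 203861; answer 203861
Part II: R1 = 203861; d = 5; total draws C(9,2) = 36; complement C(4,2) = 6; favorable 36 - 6 = 30; P = 5/6; answer 5/6
Part III: R2 = 5/6; threaded value p + q = 11; w = -6; -3*(-6)^3 - 4*(-6)^2 - 8*(-6)^1 + 6 = (648) + (-144) + (48) + (6) = 558; answer 558

558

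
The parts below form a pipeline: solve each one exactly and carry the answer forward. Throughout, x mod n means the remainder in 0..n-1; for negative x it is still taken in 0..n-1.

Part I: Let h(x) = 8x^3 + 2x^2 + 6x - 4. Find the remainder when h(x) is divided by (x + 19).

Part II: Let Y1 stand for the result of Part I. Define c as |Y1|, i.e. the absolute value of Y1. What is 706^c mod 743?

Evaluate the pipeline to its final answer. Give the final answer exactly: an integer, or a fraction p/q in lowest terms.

526

Part I: remainder = value at the root: 8*(-19)^3 + 2*(-19)^2 + 6*(-19)^1 - 4 = (-54872) + (722) + (-114) + (-4) = -54268; answer -54268
Part II: Y1 = -54268; c = 54268; squarings mod 743: 706^1=706, 706^2=626, 706^4=315, 706^8=406, 706^16=633, 706^32=212, 706^64=364, 706^128=242, 706^256=610, 706^512=600, 706^1024=388, 706^2048=458, 706^4096=238, 706^8192=176, 706^16384=513, 706^32768=147; 706^54268 = 706^4 * 706^8 * 706^16 * 706^32 * 706^64 * 706^128 * 706^256 * 706^512 * 706^4096 * 706^16384 * 706^32768 = 526 (mod 743); answer 526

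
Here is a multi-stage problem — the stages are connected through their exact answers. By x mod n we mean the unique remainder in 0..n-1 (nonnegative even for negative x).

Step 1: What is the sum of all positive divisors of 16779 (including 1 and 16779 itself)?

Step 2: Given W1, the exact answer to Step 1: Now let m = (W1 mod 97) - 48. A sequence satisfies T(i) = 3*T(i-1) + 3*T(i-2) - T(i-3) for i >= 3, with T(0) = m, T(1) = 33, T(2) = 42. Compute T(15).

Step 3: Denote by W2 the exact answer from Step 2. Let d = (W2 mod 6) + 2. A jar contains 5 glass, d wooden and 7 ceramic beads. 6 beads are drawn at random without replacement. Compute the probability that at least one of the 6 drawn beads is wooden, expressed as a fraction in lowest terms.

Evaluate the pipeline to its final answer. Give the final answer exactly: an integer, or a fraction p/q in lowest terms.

9/13

Step 1: 16779 = 3 * 7 * 17 * 47; sigma = (1 + 3) * (1 + 7) * (1 + 17) * (1 + 47) = 4 * 8 * 18 * 48 = 27648; answer 27648
Step 2: W1 = 27648; m = -45; T(3) = 3*(42) + 3*(33) - 1*(-45) = 270; iterating: T(3)=270, T(4)=903, T(5)=3477, T(6)=12870, T(7)=48138, T(8)=179547, T(9)=670185, T(10)=2501058, T(11)=9334182, T(12)=34835535, T(13)=130008093, T(14)=485196702, T(15)=1810778850; answer 1810778850
Step 3: W2 = 1810778850; d = 2; total draws C(14,6) = 3003; complement C(12,6) = 924; favorable 3003 - 924 = 2079; P = 9/13; answer 9/13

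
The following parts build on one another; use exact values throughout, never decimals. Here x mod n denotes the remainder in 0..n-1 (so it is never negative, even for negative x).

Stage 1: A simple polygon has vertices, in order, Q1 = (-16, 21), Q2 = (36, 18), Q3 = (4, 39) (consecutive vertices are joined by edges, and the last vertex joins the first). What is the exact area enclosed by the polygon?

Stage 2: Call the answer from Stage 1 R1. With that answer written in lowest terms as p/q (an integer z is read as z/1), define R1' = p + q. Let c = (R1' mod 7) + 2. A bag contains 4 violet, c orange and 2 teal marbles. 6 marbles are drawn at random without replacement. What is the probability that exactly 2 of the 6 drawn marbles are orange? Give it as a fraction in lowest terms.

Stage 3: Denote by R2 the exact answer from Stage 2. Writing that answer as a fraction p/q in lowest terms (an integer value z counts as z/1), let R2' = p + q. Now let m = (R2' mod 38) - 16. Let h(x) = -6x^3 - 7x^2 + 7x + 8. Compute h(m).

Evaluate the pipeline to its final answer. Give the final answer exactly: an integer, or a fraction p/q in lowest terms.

1010

Stage 1: cross terms: (-16*18 - 36*21)=-1044, (36*39 - 4*18)=1332, (4*21 - -16*39)=708; twice the area = |996| = 996; area = 498; answer 498
Stage 2: R1 = 498; threaded value p + q = 499; c = 4; total draws C(10,6) = 210; favorable C(4,2)*C(6,4) = 90; P = 3/7; answer 3/7
Stage 3: R2 = 3/7; threaded value p + q = 10; m = -6; -6*(-6)^3 - 7*(-6)^2 + 7*(-6)^1 + 8 = (1296) + (-252) + (-42) + (8) = 1010; answer 1010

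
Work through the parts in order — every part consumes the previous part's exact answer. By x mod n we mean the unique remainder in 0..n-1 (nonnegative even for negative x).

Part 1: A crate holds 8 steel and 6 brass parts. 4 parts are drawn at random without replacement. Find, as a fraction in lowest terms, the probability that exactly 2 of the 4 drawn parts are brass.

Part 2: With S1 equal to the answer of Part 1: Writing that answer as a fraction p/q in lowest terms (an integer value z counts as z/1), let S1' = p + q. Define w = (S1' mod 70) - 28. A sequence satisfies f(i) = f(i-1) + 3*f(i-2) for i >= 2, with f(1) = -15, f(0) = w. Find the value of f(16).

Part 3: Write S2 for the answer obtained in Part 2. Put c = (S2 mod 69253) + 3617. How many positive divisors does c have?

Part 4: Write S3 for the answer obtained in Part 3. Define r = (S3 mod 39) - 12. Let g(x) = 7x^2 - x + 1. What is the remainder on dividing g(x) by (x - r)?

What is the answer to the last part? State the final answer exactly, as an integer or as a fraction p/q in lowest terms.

2251

Part 1: total draws C(14,4) = 1001; favorable C(6,2)*C(8,2) = 420; P = 60/143; answer 60/143
Part 2: S1 = 60/143; threaded value p + q = 203; w = 35; f(2) = 1*(-15) + 3*(35) = 90; iterating: f(2)=90, f(3)=45, f(4)=315, f(5)=450, f(6)=1395, f(7)=2745, f(8)=6930, f(9)=15165, f(10)=35955, f(11)=81450, f(12)=189315, f(13)=433665, f(14)=1001610, f(15)=2302605, f(16)=5307435; answer 5307435
Part 3: S2 = 5307435; c = 47824; 47824 = 2^4 * 7^2 * 61; number of divisors = (4+1) * (2+1) * (1+1) = 30; answer 30
Part 4: S3 = 30; r = 18; remainder = value at the root: 7*(18)^2 - 1*(18)^1 + 1 = (2268) + (-18) + (1) = 2251; answer 2251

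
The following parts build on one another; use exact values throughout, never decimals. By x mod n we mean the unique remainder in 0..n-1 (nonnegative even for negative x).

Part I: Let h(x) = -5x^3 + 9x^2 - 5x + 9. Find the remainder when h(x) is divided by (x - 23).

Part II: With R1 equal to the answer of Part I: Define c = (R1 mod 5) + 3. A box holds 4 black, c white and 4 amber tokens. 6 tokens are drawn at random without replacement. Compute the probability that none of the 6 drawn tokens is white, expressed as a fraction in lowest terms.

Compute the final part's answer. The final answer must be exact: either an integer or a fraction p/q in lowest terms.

2/33

Part I: remainder = value at the root: -5*(23)^3 + 9*(23)^2 - 5*(23)^1 + 9 = (-60835) + (4761) + (-115) + (9) = -56180; answer -56180
Part II: R1 = -56180; c = 3; total draws C(11,6) = 462; favorable C(8,6) = 28; P = 2/33; answer 2/33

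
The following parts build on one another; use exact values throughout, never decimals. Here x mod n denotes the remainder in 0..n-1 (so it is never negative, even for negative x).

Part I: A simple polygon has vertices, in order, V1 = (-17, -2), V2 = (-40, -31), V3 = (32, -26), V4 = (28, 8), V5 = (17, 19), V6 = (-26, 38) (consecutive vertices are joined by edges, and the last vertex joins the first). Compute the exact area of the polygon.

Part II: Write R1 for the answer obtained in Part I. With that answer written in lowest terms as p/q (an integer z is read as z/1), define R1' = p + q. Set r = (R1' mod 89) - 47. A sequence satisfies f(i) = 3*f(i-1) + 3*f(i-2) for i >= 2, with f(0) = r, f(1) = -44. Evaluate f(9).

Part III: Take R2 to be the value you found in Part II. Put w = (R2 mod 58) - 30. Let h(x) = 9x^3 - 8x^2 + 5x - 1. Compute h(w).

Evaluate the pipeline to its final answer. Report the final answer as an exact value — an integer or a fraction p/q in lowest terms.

Part I: cross terms: (-17*-31 - -40*-2)=447, (-40*-26 - 32*-31)=2032, (32*8 - 28*-26)=984, (28*19 - 17*8)=396, (17*38 - -26*19)=1140, (-26*-2 - -17*38)=698; twice the area = |5697| = 5697; area = 5697/2; answer 5697/2
Part II: R1 = 5697/2; threaded value p + q = 5699; r = -44; f(2) = 3*(-44) + 3*(-44) = -264; iterating: f(2)=-264, f(3)=-924, f(4)=-3564, f(5)=-13464, f(6)=-51084, f(7)=-193644, f(8)=-734184, f(9)=-2783484; answer -2783484
Part III: R2 = -2783484; w = 22; 9*(22)^3 - 8*(22)^2 + 5*(22)^1 - 1 = (95832) + (-3872) + (110) + (-1) = 92069; answer 92069

92069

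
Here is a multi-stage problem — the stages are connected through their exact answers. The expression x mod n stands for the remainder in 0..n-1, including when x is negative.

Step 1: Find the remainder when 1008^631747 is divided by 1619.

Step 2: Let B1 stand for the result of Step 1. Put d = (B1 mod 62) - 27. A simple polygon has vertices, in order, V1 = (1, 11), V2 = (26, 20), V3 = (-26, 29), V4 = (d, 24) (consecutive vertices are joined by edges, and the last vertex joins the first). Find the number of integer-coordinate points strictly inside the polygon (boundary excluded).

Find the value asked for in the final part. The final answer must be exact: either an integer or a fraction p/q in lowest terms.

186

Step 1: squarings mod 1619: 1008^1=1008, 1008^2=951, 1008^4=999, 1008^8=697, 1008^16=109, 1008^32=548, 1008^64=789, 1008^128=825, 1008^256=645, 1008^512=1561, 1008^1024=126, 1008^2048=1305, 1008^4096=1456, 1008^8192=665, 1008^16384=238, 1008^32768=1598, 1008^65536=441, 1008^131072=201, 1008^262144=1545, 1008^524288=619; 1008^631747 = 1008^1 * 1008^2 * 1008^64 * 1008^128 * 1008^256 * 1008^512 * 1008^8192 * 1008^32768 * 1008^65536 * 1008^524288 = 832 (mod 1619); answer 832
Step 2: B1 = 832; d = -1; cross terms: (1*20 - 26*11)=-266, (26*29 - -26*20)=1274, (-26*24 - -1*29)=-595, (-1*11 - 1*24)=-35; twice the area = |378| = 378; area = 189; boundary points = 1 + 1 + 5 + 1 = 8; strictly interior points = area - boundary/2 + 1 = 186; answer 186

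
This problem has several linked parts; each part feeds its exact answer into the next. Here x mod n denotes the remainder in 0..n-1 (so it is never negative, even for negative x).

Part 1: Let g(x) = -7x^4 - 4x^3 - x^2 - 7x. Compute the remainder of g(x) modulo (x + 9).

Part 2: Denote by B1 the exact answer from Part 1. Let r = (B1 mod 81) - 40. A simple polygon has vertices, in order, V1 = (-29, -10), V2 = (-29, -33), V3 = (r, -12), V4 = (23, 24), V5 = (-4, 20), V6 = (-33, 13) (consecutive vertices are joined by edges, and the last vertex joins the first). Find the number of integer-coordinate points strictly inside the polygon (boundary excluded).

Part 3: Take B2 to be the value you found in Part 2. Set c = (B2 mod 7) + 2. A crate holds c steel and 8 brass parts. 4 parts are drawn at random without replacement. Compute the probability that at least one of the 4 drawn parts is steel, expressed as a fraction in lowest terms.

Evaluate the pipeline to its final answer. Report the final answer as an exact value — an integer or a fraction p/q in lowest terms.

Part 1: remainder = value at the root: -7*(-9)^4 - 4*(-9)^3 - 1*(-9)^2 - 7*(-9)^1 = (-45927) + (2916) + (-81) + (63) = -43029; answer -43029
Part 2: B1 = -43029; r = 23; cross terms: (-29*-33 - -29*-10)=667, (-29*-12 - 23*-33)=1107, (23*24 - 23*-12)=828, (23*20 - -4*24)=556, (-4*13 - -33*20)=608, (-33*-10 - -29*13)=707; twice the area = |4473| = 4473; area = 4473/2; boundary points = 23 + 1 + 36 + 1 + 1 + 1 = 63; strictly interior points = area - boundary/2 + 1 = 2206; answer 2206
Part 3: B2 = 2206; c = 3; total draws C(11,4) = 330; complement C(8,4) = 70; favorable 330 - 70 = 260; P = 26/33; answer 26/33

26/33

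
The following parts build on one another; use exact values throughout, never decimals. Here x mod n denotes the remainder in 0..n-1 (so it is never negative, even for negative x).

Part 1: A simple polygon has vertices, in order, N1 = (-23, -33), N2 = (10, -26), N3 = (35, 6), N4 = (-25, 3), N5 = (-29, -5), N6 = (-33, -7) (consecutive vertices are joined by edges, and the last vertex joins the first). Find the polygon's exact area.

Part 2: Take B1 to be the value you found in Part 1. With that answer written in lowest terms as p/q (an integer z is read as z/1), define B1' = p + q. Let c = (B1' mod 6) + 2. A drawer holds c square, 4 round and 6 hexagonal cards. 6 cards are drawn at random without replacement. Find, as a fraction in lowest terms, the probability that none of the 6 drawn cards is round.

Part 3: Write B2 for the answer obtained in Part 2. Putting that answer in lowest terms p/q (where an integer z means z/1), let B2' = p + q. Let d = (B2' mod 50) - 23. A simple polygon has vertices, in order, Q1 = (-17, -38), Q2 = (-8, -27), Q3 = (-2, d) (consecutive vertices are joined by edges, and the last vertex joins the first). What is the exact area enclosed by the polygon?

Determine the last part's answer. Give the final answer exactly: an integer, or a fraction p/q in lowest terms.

Part 1: cross terms: (-23*-26 - 10*-33)=928, (10*6 - 35*-26)=970, (35*3 - -25*6)=255, (-25*-5 - -29*3)=212, (-29*-7 - -33*-5)=38, (-33*-33 - -23*-7)=928; twice the area = |3331| = 3331; area = 3331/2; answer 3331/2
Part 2: B1 = 3331/2; threaded value p + q = 3333; c = 5; total draws C(15,6) = 5005; favorable C(11,6) = 462; P = 6/65; answer 6/65
Part 3: B2 = 6/65; threaded value p + q = 71; d = -2; cross terms: (-17*-27 - -8*-38)=155, (-8*-2 - -2*-27)=-38, (-2*-38 - -17*-2)=42; twice the area = |159| = 159; area = 159/2; answer 159/2

159/2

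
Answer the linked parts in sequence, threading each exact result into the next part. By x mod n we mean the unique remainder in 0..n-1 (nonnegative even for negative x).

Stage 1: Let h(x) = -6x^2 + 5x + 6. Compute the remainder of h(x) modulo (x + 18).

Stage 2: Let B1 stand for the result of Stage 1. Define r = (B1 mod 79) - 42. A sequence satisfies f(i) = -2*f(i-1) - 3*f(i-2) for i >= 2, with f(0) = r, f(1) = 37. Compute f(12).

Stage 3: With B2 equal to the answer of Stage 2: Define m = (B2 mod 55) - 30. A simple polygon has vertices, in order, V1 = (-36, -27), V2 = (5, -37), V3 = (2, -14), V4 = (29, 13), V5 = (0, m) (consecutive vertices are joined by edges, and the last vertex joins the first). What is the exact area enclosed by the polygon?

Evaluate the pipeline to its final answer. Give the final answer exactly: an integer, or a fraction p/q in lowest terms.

1634

Stage 1: remainder = value at the root: -6*(-18)^2 + 5*(-18)^1 + 6 = (-1944) + (-90) + (6) = -2028; answer -2028
Stage 2: B1 = -2028; r = -16; f(2) = -2*(37) - 3*(-16) = -26; iterating: f(2)=-26, f(3)=-59, f(4)=196, f(5)=-215, f(6)=-158, f(7)=961, f(8)=-1448, f(9)=13, f(10)=4318, f(11)=-8675, f(12)=4396; answer 4396
Stage 3: B2 = 4396; m = 21; cross terms: (-36*-37 - 5*-27)=1467, (5*-14 - 2*-37)=4, (2*13 - 29*-14)=432, (29*21 - 0*13)=609, (0*-27 - -36*21)=756; twice the area = |3268| = 3268; area = 1634; answer 1634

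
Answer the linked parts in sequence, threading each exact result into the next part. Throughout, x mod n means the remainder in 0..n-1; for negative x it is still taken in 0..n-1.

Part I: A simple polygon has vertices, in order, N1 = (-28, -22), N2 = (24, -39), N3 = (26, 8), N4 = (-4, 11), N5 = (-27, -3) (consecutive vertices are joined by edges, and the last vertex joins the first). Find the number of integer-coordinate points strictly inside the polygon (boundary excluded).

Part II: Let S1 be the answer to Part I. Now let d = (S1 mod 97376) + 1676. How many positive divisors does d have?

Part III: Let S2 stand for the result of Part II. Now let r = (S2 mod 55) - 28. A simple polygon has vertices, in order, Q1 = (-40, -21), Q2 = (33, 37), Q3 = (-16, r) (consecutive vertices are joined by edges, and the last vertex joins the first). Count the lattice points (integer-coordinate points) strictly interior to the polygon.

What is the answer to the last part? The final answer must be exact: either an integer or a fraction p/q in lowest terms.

Part I: cross terms: (-28*-39 - 24*-22)=1620, (24*8 - 26*-39)=1206, (26*11 - -4*8)=318, (-4*-3 - -27*11)=309, (-27*-22 - -28*-3)=510; twice the area = |3963| = 3963; area = 3963/2; boundary points = 1 + 1 + 3 + 1 + 1 = 7; strictly interior points = area - boundary/2 + 1 = 1979; answer 1979
Part II: S1 = 1979; d = 3655; 3655 = 5 * 17 * 43; number of divisors = (1+1) * (1+1) * (1+1) = 8; answer 8
Part III: S2 = 8; r = -20; cross terms: (-40*37 - 33*-21)=-787, (33*-20 - -16*37)=-68, (-16*-21 - -40*-20)=-464; twice the area = |-1319| = 1319; area = 1319/2; boundary points = 1 + 1 + 1 = 3; strictly interior points = area - boundary/2 + 1 = 659; answer 659

659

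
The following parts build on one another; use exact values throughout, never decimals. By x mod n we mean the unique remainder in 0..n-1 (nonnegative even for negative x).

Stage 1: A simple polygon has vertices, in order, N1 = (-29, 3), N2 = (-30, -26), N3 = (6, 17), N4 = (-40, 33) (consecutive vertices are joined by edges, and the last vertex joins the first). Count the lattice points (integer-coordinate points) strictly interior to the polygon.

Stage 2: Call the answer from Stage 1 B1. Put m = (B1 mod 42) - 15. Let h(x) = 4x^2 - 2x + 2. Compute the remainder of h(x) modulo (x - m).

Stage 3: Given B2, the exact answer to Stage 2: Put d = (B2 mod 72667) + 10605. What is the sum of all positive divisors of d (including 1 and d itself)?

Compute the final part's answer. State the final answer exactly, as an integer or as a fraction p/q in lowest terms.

Stage 1: cross terms: (-29*-26 - -30*3)=844, (-30*17 - 6*-26)=-354, (6*33 - -40*17)=878, (-40*3 - -29*33)=837; twice the area = |2205| = 2205; area = 2205/2; boundary points = 1 + 1 + 2 + 1 = 5; strictly interior points = area - boundary/2 + 1 = 1101; answer 1101
Stage 2: B1 = 1101; m = -6; remainder = value at the root: 4*(-6)^2 - 2*(-6)^1 + 2 = (144) + (12) + (2) = 158; answer 158
Stage 3: B2 = 158; d = 10763; 10763 = 47 * 229; sigma = (1 + 47) * (1 + 229) = 48 * 230 = 11040; answer 11040

11040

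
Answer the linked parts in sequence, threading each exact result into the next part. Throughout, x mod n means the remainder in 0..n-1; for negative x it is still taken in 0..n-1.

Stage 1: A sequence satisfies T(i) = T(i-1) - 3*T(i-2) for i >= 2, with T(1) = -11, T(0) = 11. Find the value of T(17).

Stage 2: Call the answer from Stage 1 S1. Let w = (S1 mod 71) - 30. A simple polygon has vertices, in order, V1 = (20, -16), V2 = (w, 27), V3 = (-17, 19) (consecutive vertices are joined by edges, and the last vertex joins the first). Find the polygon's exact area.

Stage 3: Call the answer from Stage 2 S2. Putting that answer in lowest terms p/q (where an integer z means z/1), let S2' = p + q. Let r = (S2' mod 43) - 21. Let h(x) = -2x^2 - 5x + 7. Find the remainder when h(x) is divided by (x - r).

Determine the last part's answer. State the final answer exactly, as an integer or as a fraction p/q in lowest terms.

Stage 1: T(2) = 1*(-11) - 3*(11) = -44; iterating: T(2)=-44, T(3)=-11, T(4)=121, T(5)=154, T(6)=-209, T(7)=-671, T(8)=-44, T(9)=1969, T(10)=2101, T(11)=-3806, T(12)=-10109, T(13)=1309, T(14)=31636, T(15)=27709, T(16)=-67199, T(17)=-150326; answer -150326
Stage 2: S1 = -150326; w = 22; cross terms: (20*27 - 22*-16)=892, (22*19 - -17*27)=877, (-17*-16 - 20*19)=-108; twice the area = |1661| = 1661; area = 1661/2; answer 1661/2
Stage 3: S2 = 1661/2; threaded value p + q = 1663; r = 8; remainder = value at the root: -2*(8)^2 - 5*(8)^1 + 7 = (-128) + (-40) + (7) = -161; answer -161

-161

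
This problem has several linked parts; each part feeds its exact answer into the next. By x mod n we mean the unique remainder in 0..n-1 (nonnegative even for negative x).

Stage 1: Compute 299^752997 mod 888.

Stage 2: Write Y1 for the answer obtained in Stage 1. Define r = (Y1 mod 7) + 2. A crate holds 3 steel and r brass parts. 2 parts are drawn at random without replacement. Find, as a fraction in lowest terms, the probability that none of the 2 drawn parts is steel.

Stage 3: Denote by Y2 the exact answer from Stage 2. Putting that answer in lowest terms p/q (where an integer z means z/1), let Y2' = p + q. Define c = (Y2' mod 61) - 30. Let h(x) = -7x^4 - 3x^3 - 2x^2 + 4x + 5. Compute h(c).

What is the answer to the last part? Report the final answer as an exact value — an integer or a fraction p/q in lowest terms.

Stage 1: squarings mod 888: 299^1=299, 299^2=601, 299^4=673, 299^8=49, 299^16=625, 299^32=793, 299^64=145, 299^128=601, 299^256=673, 299^512=49, 299^1024=625, 299^2048=793, 299^4096=145, 299^8192=601, 299^16384=673, 299^32768=49, 299^65536=625, 299^131072=793, 299^262144=145, 299^524288=601; 299^752997 = 299^1 * 299^4 * 299^32 * 299^64 * 299^256 * 299^1024 * 299^2048 * 299^4096 * 299^8192 * 299^16384 * 299^65536 * 299^131072 * 299^524288 = 323 (mod 888); answer 323
Stage 2: Y1 = 323; r = 3; total draws C(6,2) = 15; favorable C(3,2) = 3; P = 1/5; answer 1/5
Stage 3: Y2 = 1/5; threaded value p + q = 6; c = -24; -7*(-24)^4 - 3*(-24)^3 - 2*(-24)^2 + 4*(-24)^1 + 5 = (-2322432) + (41472) + (-1152) + (-96) + (5) = -2282203; answer -2282203

-2282203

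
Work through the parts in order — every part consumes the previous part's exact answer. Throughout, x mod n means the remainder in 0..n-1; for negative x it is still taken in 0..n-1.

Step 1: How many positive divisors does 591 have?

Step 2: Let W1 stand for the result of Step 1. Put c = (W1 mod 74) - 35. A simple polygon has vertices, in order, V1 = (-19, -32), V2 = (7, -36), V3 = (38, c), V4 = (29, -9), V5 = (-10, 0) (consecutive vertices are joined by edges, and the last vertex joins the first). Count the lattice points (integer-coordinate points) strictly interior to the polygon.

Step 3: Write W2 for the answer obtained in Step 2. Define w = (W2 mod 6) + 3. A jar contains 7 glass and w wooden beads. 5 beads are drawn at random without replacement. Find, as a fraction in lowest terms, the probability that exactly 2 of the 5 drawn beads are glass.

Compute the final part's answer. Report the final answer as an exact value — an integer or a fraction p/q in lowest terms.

Step 1: 591 = 3 * 197; number of divisors = (1+1) * (1+1) = 4; answer 4
Step 2: W1 = 4; c = -31; cross terms: (-19*-36 - 7*-32)=908, (7*-31 - 38*-36)=1151, (38*-9 - 29*-31)=557, (29*0 - -10*-9)=-90, (-10*-32 - -19*0)=320; twice the area = |2846| = 2846; area = 1423; boundary points = 2 + 1 + 1 + 3 + 1 = 8; strictly interior points = area - boundary/2 + 1 = 1420; answer 1420
Step 3: W2 = 1420; w = 7; total draws C(14,5) = 2002; favorable C(7,2)*C(7,3) = 735; P = 105/286; answer 105/286

105/286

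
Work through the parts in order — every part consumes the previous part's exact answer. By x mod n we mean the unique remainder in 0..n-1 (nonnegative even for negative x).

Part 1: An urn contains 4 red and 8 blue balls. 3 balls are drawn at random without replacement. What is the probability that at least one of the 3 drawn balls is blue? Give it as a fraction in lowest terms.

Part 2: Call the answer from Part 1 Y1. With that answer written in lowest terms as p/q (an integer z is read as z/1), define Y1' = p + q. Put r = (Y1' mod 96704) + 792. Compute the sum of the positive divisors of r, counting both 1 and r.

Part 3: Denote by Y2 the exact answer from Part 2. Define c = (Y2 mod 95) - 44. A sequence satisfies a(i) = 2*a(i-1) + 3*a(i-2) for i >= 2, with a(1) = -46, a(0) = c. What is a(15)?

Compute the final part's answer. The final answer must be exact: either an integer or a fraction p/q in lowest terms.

Part 1: total draws C(12,3) = 220; complement C(4,3) = 4; favorable 220 - 4 = 216; P = 54/55; answer 54/55
Part 2: Y1 = 54/55; threaded value p + q = 109; r = 901; 901 = 17 * 53; sigma = (1 + 17) * (1 + 53) = 18 * 54 = 972; answer 972
Part 3: Y2 = 972; c = -22; a(2) = 2*(-46) + 3*(-22) = -158; iterating: a(2)=-158, a(3)=-454, a(4)=-1382, a(5)=-4126, a(6)=-12398, a(7)=-37174, a(8)=-111542, a(9)=-334606, a(10)=-1003838, a(11)=-3011494, a(12)=-9034502, a(13)=-27103486, a(14)=-81310478, a(15)=-243931414; answer -243931414

-243931414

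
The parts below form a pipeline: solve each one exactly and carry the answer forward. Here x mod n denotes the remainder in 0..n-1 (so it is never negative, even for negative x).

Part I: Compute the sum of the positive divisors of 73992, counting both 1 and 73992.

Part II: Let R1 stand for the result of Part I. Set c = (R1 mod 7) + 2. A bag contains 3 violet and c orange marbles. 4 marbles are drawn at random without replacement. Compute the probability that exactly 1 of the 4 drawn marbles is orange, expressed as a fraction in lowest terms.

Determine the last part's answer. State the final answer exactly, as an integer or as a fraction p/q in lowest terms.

Part I: 73992 = 2^3 * 3 * 3083; sigma = (1 + 2 + 4 + 8) * (1 + 3) * (1 + 3083) = 15 * 4 * 3084 = 185040; answer 185040
Part II: R1 = 185040; c = 4; total draws C(7,4) = 35; favorable C(4,1)*C(3,3) = 4; P = 4/35; answer 4/35

4/35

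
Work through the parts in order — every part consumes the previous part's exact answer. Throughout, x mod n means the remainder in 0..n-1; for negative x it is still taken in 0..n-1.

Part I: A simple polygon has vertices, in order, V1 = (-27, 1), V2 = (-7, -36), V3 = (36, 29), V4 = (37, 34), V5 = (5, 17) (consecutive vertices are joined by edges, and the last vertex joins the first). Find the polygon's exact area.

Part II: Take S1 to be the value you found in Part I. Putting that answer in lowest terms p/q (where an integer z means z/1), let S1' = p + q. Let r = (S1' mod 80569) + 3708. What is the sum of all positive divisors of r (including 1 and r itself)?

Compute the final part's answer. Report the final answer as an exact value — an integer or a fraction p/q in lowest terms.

8400

Part I: cross terms: (-27*-36 - -7*1)=979, (-7*29 - 36*-36)=1093, (36*34 - 37*29)=151, (37*17 - 5*34)=459, (5*1 - -27*17)=464; twice the area = |3146| = 3146; area = 1573; answer 1573
Part II: S1 = 1573; threaded value p + q = 1574; r = 5282; 5282 = 2 * 19 * 139; sigma = (1 + 2) * (1 + 19) * (1 + 139) = 3 * 20 * 140 = 8400; answer 8400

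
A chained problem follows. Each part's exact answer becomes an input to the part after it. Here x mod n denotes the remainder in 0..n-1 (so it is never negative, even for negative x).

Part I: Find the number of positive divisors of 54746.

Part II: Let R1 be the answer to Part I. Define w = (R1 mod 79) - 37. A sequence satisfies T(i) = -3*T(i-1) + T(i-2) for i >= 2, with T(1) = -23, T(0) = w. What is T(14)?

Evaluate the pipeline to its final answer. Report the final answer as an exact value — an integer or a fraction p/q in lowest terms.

Part I: 54746 = 2 * 31 * 883; number of divisors = (1+1) * (1+1) * (1+1) = 8; answer 8
Part II: R1 = 8; w = -29; T(2) = -3*(-23) + 1*(-29) = 40; iterating: T(2)=40, T(3)=-143, T(4)=469, T(5)=-1550, T(6)=5119, T(7)=-16907, T(8)=55840, T(9)=-184427, T(10)=609121, T(11)=-2011790, T(12)=6644491, T(13)=-21945263, T(14)=72480280; answer 72480280

72480280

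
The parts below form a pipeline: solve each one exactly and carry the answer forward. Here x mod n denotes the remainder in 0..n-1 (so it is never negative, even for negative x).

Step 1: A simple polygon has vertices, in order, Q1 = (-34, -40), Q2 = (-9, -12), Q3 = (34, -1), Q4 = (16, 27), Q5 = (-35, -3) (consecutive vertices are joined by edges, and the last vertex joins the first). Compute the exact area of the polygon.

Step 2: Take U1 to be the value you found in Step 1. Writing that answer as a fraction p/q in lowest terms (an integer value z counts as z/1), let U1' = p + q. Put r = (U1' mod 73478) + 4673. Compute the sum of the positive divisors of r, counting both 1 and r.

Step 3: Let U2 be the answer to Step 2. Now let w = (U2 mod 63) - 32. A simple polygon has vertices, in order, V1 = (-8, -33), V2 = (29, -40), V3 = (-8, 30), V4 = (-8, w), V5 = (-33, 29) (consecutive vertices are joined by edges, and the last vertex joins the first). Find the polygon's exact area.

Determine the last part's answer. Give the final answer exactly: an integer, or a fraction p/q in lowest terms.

Step 1: cross terms: (-34*-12 - -9*-40)=48, (-9*-1 - 34*-12)=417, (34*27 - 16*-1)=934, (16*-3 - -35*27)=897, (-35*-40 - -34*-3)=1298; twice the area = |3594| = 3594; area = 1797; answer 1797
Step 2: U1 = 1797; threaded value p + q = 1798; r = 6471; 6471 = 3^2 * 719; sigma = (1 + 3 + 9) * (1 + 719) = 13 * 720 = 9360; answer 9360
Step 3: U2 = 9360; w = 4; cross terms: (-8*-40 - 29*-33)=1277, (29*30 - -8*-40)=550, (-8*4 - -8*30)=208, (-8*29 - -33*4)=-100, (-33*-33 - -8*29)=1321; twice the area = |3256| = 3256; area = 1628; answer 1628

1628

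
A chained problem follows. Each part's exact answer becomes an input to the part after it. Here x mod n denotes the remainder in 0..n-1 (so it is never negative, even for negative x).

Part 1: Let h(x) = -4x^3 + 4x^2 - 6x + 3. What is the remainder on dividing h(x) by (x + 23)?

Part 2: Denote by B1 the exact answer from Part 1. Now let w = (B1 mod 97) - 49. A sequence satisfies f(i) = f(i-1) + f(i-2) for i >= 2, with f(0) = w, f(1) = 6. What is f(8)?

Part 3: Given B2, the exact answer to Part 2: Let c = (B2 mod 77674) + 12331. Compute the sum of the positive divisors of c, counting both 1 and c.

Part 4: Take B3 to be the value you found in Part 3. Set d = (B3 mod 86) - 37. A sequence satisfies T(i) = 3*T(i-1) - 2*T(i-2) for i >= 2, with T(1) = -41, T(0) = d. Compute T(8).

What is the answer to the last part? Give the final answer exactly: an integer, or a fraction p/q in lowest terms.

-18837

Part 1: remainder = value at the root: -4*(-23)^3 + 4*(-23)^2 - 6*(-23)^1 + 3 = (48668) + (2116) + (138) + (3) = 50925; answer 50925
Part 2: B1 = 50925; w = -49; f(2) = 1*(6) + 1*(-49) = -43; iterating: f(2)=-43, f(3)=-37, f(4)=-80, f(5)=-117, f(6)=-197, f(7)=-314, f(8)=-511; answer -511
Part 3: B2 = -511; c = 89494; 89494 = 2 * 29 * 1543; sigma = (1 + 2) * (1 + 29) * (1 + 1543) = 3 * 30 * 1544 = 138960; answer 138960
Part 4: B3 = 138960; d = 33; T(2) = 3*(-41) - 2*(33) = -189; iterating: T(2)=-189, T(3)=-485, T(4)=-1077, T(5)=-2261, T(6)=-4629, T(7)=-9365, T(8)=-18837; answer -18837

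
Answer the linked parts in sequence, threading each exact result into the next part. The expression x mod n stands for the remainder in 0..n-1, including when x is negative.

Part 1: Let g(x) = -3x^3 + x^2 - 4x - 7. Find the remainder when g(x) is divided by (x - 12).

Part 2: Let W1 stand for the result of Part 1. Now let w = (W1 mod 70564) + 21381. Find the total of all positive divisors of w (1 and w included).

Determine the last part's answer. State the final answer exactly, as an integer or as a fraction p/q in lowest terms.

234546

Part 1: remainder = value at the root: -3*(12)^3 + 1*(12)^2 - 4*(12)^1 - 7 = (-5184) + (144) + (-48) + (-7) = -5095; answer -5095
Part 2: W1 = -5095; w = 86850; 86850 = 2 * 3^2 * 5^2 * 193; sigma = (1 + 2) * (1 + 3 + 9) * (1 + 5 + 25) * (1 + 193) = 3 * 13 * 31 * 194 = 234546; answer 234546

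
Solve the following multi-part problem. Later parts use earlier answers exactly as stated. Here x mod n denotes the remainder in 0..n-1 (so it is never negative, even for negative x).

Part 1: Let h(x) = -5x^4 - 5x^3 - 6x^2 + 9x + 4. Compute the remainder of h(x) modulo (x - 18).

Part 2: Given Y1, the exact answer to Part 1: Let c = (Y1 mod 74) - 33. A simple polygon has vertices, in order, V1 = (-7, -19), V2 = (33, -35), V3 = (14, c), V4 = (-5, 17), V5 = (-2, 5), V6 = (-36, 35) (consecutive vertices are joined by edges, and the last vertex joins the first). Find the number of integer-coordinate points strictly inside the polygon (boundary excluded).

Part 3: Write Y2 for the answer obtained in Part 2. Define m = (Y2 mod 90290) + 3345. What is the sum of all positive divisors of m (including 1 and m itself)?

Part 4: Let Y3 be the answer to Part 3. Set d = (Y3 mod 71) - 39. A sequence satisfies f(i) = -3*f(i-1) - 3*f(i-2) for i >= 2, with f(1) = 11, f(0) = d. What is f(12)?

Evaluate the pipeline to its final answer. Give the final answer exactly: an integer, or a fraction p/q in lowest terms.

-10935

Part 1: remainder = value at the root: -5*(18)^4 - 5*(18)^3 - 6*(18)^2 + 9*(18)^1 + 4 = (-524880) + (-29160) + (-1944) + (162) + (4) = -555818; answer -555818
Part 2: Y1 = -555818; c = 37; cross terms: (-7*-35 - 33*-19)=872, (33*37 - 14*-35)=1711, (14*17 - -5*37)=423, (-5*5 - -2*17)=9, (-2*35 - -36*5)=110, (-36*-19 - -7*35)=929; twice the area = |4054| = 4054; area = 2027; boundary points = 8 + 1 + 1 + 3 + 2 + 1 = 16; strictly interior points = area - boundary/2 + 1 = 2020; answer 2020
Part 3: Y2 = 2020; m = 5365; 5365 = 5 * 29 * 37; sigma = (1 + 5) * (1 + 29) * (1 + 37) = 6 * 30 * 38 = 6840; answer 6840
Part 4: Y3 = 6840; d = -15; f(2) = -3*(11) - 3*(-15) = 12; iterating: f(2)=12, f(3)=-69, f(4)=171, f(5)=-306, f(6)=405, f(7)=-297, f(8)=-324, f(9)=1863, f(10)=-4617, f(11)=8262, f(12)=-10935; answer -10935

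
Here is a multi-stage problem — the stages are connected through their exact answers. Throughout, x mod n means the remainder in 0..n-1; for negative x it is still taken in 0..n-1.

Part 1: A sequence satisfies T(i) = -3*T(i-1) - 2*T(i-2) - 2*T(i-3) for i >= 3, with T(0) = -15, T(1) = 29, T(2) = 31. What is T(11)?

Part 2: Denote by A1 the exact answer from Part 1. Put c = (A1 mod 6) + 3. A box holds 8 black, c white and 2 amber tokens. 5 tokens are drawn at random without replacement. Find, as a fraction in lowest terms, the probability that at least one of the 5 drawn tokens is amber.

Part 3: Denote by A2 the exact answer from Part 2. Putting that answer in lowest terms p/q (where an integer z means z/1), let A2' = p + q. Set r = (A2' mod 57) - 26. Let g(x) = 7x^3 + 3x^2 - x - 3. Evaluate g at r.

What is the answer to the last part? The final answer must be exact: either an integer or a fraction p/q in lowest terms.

1611

Part 1: T(3) = -3*(31) - 2*(29) - 2*(-15) = -121; iterating: T(3)=-121, T(4)=243, T(5)=-549, T(6)=1403, T(7)=-3597, T(8)=9083, T(9)=-22861, T(10)=57611, T(11)=-145277; answer -145277
Part 2: A1 = -145277; c = 4; total draws C(14,5) = 2002; complement C(12,5) = 792; favorable 2002 - 792 = 1210; P = 55/91; answer 55/91
Part 3: A2 = 55/91; threaded value p + q = 146; r = 6; 7*(6)^3 + 3*(6)^2 - 1*(6)^1 - 3 = (1512) + (108) + (-6) + (-3) = 1611; answer 1611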